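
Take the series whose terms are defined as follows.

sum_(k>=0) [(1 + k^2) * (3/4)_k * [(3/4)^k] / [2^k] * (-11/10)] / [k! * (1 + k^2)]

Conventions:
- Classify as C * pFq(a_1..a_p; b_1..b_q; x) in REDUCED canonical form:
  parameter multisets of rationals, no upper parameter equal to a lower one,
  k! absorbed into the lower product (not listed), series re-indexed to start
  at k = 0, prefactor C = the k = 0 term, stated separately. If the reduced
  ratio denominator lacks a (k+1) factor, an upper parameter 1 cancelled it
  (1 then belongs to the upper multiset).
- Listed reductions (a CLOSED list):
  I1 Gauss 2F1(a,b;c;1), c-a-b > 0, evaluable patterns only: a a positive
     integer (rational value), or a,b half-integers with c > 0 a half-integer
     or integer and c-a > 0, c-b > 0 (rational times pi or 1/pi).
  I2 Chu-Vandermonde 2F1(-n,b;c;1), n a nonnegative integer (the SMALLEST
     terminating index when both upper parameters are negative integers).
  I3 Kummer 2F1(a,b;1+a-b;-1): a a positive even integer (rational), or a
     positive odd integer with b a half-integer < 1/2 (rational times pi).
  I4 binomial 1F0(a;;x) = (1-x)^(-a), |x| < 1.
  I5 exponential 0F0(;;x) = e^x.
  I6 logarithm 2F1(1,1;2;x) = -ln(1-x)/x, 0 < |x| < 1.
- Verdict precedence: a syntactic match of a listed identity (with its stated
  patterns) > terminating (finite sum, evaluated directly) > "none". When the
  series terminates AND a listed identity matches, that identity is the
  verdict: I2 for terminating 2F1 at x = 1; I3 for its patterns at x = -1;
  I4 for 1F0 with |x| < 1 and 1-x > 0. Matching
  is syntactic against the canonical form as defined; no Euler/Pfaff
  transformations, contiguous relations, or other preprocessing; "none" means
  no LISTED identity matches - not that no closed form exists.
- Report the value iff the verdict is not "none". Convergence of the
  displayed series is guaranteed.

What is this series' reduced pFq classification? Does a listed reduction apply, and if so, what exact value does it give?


Key step: with t_0 = -11/10, striking the common factor k^2 + 1 reduces the term (C = -11/10, x = 3/8).
Adjacent-term ratio: r(k) = (3/8) * (k+3/4) / [(k+1)] - rational; roots negated = parameters, x = (3/8), C = -11/10.

Prefactor -11/10, argument 3/8: 1F0 with upper {3/4} over lower {-}. Verdict: the I4 binomial reduction applies (the 1F0 binomial series: exponent -3/4, x = 3/8). Its exact value is (-11/10) * (5/8)^(-3/4).


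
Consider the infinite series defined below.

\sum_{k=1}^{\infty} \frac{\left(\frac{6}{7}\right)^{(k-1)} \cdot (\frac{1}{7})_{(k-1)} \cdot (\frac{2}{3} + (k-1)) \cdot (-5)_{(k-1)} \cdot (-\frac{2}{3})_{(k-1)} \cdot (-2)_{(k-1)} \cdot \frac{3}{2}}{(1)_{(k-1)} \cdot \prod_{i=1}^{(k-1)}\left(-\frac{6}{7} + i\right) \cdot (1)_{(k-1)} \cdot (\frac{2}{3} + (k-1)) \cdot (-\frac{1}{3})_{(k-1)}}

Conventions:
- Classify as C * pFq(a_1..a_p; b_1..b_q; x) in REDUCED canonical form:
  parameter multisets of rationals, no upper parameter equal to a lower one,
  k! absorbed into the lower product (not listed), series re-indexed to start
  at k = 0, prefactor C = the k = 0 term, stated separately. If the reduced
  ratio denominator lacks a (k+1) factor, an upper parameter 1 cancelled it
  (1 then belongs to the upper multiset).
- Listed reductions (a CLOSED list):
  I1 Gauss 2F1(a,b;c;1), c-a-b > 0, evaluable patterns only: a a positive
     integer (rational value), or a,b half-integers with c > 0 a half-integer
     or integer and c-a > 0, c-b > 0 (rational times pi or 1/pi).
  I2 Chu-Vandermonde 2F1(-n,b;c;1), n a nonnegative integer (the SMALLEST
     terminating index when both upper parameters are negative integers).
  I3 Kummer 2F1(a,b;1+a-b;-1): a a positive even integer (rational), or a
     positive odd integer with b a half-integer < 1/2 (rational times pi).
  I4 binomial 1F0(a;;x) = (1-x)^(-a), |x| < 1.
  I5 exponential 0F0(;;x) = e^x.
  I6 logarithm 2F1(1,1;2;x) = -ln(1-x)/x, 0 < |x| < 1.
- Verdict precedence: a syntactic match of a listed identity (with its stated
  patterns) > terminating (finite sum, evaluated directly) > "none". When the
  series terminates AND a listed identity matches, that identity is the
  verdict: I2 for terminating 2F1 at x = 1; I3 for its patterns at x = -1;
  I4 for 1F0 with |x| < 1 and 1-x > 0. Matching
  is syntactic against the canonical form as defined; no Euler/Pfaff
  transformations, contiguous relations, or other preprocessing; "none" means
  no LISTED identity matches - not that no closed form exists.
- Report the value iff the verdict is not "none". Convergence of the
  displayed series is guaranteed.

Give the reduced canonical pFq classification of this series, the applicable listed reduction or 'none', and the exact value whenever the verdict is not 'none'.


With C = \frac{3}{2}: the canonical form is 3F2(-5, -2, -\frac{2}{3}; -\frac{1}{3}, 1; \frac{6}{7}). Verdict: terminating. (-2)_k vanishes past k = 2, leaving a 3-term sum, computed directly. Hence: \frac{3747}{98}.

Key observation: t_0 = \frac{3}{2} here, and (1)_k (prefactor 3/2) is k! itself.
Term ratio: r(k) = \frac{6}{7} * (k-5) (k-2) (k-\frac{2}{3}) / [(k-\frac{1}{3}) (k+1) (k+1)] - rational; roots negated = parameters, x = \frac{6}{7}, C = \frac{3}{2}.


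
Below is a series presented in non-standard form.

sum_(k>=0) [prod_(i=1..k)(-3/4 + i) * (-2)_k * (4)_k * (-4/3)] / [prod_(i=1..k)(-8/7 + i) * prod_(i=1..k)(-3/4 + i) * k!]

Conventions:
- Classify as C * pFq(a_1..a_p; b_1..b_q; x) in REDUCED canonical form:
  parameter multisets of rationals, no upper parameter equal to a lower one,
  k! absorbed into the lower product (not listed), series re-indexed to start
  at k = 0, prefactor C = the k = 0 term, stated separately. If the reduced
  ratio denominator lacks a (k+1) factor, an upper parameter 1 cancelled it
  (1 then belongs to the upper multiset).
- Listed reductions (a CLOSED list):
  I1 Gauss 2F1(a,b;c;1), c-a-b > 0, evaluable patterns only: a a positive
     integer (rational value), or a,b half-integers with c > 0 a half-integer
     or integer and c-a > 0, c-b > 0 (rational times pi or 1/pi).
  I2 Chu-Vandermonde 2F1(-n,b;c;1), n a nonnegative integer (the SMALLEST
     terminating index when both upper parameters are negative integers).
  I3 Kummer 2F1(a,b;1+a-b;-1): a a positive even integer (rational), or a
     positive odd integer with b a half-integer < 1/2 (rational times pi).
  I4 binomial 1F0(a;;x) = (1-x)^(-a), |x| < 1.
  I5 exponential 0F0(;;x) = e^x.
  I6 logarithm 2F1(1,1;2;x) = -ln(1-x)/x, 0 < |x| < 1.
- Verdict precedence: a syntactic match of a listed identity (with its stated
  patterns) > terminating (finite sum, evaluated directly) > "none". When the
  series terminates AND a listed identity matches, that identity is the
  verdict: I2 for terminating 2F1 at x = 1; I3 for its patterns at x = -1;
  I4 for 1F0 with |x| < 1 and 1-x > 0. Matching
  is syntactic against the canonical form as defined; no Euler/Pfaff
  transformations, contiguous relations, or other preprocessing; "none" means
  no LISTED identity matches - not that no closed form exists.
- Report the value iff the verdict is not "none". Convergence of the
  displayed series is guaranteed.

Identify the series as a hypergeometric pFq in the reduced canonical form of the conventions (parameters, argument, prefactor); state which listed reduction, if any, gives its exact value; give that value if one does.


The tell: x = 1 and the parameter 1/4 appears in both the upper and lower lists and cancels.
Consecutive-term ratio: r(k) = 1 * (k-2) (k+4) / [(k-1/7) (k+1)] ; factor over Q: parameters, x = 1, and C = -4/3.

At argument 1: a 2F1 with upper {-2, 4}, lower {-1/7}, scaled by C = -4/3. Verdict: Vandermonde's identity (I2) matches (terminating 2F1 at x = 1 with n = 2, b = 4, c = -1/7). Value: 1276/9.


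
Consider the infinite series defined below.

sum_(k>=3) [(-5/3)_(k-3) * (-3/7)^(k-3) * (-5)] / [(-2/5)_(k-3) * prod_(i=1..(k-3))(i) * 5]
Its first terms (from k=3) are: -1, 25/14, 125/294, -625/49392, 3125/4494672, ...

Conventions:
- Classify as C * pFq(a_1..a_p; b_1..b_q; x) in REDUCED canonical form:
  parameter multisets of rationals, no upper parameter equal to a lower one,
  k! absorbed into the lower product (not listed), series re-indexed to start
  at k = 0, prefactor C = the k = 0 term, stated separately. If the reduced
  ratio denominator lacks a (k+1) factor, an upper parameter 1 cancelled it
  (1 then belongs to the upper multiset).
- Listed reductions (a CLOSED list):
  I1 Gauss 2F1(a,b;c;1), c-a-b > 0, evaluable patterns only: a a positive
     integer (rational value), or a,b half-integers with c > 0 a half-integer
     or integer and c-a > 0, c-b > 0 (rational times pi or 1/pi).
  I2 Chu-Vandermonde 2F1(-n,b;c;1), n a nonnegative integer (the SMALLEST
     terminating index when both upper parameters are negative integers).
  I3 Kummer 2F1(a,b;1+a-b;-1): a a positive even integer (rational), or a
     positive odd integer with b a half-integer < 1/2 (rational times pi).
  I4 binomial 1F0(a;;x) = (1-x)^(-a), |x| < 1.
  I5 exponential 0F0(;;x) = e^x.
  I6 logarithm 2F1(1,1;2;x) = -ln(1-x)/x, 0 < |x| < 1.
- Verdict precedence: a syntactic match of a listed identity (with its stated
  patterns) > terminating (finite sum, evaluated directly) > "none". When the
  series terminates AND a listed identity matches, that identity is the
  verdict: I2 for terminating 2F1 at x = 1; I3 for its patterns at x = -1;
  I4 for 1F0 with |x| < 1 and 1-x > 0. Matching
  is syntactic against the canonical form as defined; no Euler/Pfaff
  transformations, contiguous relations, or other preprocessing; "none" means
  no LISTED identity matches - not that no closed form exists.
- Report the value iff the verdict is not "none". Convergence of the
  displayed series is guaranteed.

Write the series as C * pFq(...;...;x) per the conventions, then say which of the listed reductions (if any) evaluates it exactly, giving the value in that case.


First insight: t_0 = -1 here, and the product of the first k integers (C = -1) is k!.
Ratio: r(k) = (-3/7) * (k-5/3) / [(k-2/5) (k+1)] - rational in k, leading ratio (-3/7); with t_0 = -1, classification follows.

Classification (C = -1): 1F1 with upper {-5/3}, lower {-2/5}, argument x = -3/7. Verdict: none - at argument -3/7 the multisets {-5/3} ; {-2/5} match no listed identity.


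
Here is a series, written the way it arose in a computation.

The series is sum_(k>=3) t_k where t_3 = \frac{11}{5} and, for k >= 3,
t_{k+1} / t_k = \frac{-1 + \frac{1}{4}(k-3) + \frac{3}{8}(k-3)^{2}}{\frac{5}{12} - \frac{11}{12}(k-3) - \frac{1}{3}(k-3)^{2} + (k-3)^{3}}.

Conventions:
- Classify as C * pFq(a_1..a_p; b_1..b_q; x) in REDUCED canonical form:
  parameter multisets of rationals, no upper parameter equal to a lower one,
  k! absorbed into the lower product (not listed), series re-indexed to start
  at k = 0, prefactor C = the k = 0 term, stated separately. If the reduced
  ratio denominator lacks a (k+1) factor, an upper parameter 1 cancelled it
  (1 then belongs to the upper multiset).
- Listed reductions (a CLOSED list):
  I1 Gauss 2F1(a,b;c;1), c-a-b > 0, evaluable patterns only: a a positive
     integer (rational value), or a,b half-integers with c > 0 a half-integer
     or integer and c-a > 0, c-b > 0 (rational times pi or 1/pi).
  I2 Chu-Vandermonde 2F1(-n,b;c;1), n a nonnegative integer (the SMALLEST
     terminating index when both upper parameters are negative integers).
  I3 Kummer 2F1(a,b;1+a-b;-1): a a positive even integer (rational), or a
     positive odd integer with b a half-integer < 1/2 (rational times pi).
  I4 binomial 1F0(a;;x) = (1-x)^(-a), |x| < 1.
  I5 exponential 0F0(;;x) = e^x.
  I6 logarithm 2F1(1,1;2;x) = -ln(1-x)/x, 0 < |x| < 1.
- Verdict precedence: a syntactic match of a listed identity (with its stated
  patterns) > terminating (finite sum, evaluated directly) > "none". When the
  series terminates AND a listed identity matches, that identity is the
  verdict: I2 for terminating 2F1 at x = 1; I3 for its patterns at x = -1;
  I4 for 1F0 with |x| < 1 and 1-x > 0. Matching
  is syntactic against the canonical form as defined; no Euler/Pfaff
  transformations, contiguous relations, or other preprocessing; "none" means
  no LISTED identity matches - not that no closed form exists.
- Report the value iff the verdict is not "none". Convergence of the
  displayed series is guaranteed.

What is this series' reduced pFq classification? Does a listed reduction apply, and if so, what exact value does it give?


At argument \frac{3}{8}: a 2F2 with upper {-\frac{4}{3}, 2}, lower {-\frac{5}{6}, -\frac{1}{2}}, scaled by C = \frac{11}{5}. Verdict: none (x = \frac{3}{8}): each listed identity misses the multisets {-\frac{4}{3}, 2} ; {-\frac{5}{6}, -\frac{1}{2}}.

Key step: from the first term \frac{11}{5}: factor the ratio over Q (C = 11/5, x = 3/8): negated roots = parameters.
Step ratio: r(k) = \frac{3}{8} * (k-\frac{4}{3}) (k+2) / [(k-\frac{5}{6}) (k-\frac{1}{2}) (k+1)] - rational in k. x = \frac{3}{8}; t_0 = \frac{11}{5}; negate the roots.


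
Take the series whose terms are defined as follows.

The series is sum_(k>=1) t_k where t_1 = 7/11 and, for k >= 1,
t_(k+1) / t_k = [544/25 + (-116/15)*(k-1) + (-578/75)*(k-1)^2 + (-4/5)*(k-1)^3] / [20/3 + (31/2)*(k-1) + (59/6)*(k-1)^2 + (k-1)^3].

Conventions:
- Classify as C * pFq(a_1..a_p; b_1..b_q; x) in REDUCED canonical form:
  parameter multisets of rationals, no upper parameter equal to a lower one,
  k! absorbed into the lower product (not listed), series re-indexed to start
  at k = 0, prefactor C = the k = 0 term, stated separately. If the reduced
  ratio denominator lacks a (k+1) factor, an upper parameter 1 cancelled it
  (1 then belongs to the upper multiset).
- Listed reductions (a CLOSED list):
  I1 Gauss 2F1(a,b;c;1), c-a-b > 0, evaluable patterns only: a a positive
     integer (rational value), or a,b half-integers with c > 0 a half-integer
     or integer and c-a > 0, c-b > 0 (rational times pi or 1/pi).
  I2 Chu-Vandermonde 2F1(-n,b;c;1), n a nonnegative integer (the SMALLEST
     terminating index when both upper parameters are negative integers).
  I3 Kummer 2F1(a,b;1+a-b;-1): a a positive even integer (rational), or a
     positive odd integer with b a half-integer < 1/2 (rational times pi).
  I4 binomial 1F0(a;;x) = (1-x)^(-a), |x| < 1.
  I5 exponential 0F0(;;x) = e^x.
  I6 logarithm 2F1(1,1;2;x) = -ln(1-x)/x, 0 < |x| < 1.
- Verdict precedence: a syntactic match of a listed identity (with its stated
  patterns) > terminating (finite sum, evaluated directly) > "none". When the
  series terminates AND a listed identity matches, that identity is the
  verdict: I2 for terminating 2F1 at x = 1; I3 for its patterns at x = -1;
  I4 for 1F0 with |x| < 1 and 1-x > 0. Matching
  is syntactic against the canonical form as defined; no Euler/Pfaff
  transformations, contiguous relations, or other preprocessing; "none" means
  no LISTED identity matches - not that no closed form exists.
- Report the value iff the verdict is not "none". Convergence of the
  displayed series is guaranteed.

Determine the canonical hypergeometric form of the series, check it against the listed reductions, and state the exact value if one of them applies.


The series (x = -4/5) is 2F1: upper {-6/5, 17/6}, lower {5/6}, prefactor 7/11. Verdict: none - this 2F1 at x = -4/5 matches no listed pattern, and upper {-6/5, 17/6} holds no stopper.

Key step: with t_0 = 7/11, the expanded ratio factors over Q; C = 7/11, x = -4/5, roots give parameters.
Adjacent-term ratio: r(k) = (-4/5) * (k-6/5) (k+17/6) / [(k+5/6) (k+1)] - rational in k, leading ratio (-4/5); with t_0 = 7/11, classification follows.


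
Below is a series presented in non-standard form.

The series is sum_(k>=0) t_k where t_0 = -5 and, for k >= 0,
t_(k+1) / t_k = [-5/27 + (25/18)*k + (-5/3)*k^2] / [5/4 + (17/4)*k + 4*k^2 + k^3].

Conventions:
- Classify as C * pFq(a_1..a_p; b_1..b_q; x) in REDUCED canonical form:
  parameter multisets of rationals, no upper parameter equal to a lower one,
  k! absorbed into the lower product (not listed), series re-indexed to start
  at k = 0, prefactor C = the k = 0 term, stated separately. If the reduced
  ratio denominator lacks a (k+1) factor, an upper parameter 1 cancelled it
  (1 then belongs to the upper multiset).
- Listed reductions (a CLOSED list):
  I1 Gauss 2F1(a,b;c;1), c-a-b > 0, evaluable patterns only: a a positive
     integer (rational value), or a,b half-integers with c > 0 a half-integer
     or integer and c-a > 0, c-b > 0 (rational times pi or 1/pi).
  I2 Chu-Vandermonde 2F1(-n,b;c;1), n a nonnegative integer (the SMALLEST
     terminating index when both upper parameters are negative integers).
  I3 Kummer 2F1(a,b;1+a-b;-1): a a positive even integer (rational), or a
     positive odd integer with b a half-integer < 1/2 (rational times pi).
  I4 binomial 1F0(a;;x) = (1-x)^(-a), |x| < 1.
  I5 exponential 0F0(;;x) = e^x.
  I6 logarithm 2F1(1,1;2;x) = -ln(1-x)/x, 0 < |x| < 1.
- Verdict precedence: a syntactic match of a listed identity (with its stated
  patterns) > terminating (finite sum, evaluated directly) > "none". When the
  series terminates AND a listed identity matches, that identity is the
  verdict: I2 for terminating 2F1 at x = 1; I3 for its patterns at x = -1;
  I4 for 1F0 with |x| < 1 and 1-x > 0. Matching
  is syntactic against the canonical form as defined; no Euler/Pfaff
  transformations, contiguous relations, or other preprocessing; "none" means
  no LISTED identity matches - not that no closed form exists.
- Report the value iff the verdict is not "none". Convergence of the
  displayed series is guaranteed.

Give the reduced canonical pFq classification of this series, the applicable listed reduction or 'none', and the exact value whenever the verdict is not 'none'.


At argument -5/3: a 2F2 with upper {-2/3, -1/6}, lower {1/2, 5/2}, scaled by C = -5. Verdict: none - at argument -5/3 the multisets {-2/3, -1/6} ; {1/2, 5/2} match no listed identity.

The tell: t_0 = -5 here, and factor the ratio over Q (C = -5): negated roots = parameters.
Adjacent-term ratio: r(k) = (-5/3) * (k-2/3) (k-1/6) / [(k+1/2) (k+5/2) (k+1)] - rational in k. x = (-5/3); t_0 = -5; negate the roots.


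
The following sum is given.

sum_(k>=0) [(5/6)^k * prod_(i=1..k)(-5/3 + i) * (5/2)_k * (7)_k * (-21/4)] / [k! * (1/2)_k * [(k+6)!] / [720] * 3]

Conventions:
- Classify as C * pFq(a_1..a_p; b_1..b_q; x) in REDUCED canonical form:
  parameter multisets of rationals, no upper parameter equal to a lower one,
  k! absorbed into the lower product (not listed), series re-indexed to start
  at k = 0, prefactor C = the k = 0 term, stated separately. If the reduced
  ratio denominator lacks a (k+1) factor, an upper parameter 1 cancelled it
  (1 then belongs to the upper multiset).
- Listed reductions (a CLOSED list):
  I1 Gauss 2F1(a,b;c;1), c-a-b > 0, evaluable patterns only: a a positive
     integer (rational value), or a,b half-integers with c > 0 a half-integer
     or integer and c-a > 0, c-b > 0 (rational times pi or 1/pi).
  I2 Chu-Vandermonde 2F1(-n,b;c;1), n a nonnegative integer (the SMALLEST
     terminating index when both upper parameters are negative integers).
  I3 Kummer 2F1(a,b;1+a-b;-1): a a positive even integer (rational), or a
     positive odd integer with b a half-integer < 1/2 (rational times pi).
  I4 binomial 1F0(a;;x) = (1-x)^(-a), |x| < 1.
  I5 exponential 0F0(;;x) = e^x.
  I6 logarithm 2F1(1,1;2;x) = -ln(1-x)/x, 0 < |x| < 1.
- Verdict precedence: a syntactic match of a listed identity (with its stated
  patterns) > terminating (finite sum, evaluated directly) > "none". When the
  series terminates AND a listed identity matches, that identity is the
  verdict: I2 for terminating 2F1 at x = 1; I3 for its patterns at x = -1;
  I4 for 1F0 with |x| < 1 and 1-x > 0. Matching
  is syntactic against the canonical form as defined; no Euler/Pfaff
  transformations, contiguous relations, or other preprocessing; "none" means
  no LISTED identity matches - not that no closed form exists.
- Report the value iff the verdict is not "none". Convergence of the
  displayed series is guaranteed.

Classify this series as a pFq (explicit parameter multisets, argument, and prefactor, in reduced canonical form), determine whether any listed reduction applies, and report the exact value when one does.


x = 5/6 here; the reduced form reads 2F1, upper {-2/3, 5/2}, lower {1/2}, C = -7/4. Verdict: none - this 2F1 at x = 5/6 matches no listed pattern, and upper {-2/3, 5/2} holds no stopper.

First insight: t_0 being -7/4, the denominator's factorial ratio (C = -7/4) is a lower Pochhammer.
Term ratio: r(k) = (5/6) * (k-2/3) (k+5/2) / [(k+1/2) (k+1)] ; factor over Q: parameters, x = (5/6), and C = -7/4.


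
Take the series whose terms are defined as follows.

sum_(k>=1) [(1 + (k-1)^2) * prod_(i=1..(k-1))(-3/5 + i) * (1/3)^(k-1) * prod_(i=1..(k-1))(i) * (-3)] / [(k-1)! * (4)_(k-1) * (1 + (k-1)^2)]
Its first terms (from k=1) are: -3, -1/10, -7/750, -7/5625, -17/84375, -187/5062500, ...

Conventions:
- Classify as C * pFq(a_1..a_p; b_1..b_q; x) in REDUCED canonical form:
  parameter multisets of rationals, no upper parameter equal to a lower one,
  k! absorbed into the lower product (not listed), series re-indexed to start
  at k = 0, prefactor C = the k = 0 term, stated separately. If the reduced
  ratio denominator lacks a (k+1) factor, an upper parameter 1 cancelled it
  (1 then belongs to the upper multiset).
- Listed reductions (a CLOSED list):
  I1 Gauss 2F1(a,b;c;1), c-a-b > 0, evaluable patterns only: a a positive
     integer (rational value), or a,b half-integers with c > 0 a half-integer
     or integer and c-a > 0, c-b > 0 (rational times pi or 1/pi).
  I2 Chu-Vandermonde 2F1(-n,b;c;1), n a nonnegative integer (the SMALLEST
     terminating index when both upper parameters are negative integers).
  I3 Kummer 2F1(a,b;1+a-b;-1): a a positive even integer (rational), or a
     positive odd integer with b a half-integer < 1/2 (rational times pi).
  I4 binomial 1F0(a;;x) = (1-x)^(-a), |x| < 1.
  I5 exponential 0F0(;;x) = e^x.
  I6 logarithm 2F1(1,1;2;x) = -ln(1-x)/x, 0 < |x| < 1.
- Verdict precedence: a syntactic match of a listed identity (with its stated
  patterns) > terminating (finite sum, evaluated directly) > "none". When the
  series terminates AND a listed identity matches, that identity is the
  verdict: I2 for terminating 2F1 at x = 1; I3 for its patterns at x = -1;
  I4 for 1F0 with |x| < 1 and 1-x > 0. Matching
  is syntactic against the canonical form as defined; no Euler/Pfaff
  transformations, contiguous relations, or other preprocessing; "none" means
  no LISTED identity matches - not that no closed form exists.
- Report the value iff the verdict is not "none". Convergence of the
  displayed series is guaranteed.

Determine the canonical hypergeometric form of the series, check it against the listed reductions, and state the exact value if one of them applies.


Classification (C = -3): 2F1 with upper {2/5, 1}, lower {4}, argument x = 1/3. Verdict: none. No listed pattern accepts 2F1(2/5, 1; 4; 1/3).

Key step: from the first term -3: the running product (C = -3) telescopes to a rising factorial.
Step ratio: r(k) = (1/3) * (k+2/5) (k+1) / [(k+4) (k+1)] - rational; roots negated = parameters, x = (1/3), C = -3.


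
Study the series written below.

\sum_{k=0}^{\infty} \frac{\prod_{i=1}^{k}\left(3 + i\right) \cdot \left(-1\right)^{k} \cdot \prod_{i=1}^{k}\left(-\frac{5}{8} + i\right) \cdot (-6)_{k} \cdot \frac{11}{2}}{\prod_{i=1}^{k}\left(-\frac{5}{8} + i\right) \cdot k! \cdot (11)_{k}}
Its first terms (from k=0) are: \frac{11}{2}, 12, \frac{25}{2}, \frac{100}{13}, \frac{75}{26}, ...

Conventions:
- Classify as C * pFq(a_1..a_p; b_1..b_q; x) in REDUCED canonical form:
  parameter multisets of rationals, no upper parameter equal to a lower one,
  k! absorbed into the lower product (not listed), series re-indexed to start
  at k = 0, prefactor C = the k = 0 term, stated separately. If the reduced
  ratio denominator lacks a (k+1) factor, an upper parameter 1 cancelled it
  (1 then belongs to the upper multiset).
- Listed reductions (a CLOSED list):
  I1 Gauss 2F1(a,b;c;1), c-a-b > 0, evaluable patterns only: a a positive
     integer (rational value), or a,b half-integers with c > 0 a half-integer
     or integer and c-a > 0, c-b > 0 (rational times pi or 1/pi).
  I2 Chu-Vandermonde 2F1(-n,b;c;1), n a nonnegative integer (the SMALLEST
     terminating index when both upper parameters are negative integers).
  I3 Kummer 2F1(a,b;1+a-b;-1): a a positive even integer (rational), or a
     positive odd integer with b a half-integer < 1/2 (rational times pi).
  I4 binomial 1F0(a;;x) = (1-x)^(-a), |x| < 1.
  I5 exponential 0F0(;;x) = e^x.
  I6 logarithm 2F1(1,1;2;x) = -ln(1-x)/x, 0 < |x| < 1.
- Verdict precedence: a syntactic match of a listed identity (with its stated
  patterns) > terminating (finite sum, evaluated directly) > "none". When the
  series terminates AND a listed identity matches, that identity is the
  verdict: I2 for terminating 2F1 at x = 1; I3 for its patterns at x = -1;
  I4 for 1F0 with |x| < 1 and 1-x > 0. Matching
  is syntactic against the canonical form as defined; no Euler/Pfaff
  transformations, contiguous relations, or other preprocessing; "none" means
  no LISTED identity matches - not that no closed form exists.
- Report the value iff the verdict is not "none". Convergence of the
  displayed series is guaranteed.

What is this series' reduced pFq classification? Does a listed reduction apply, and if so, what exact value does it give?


This is \frac{11}{2} * 2F1(-6, 4; 11; -1) in reduced canonical form. Verdict: this is the Kummer evaluation I3 (x = -1; c = 11 equals 1+a-b for upper {-6, 4}: listed pattern). Hence: \frac{165}{4}.

Structural cue: from the first term \frac{11}{2}: the running product (C = 11/2, x = -1) telescopes to a rising factorial.
Step ratio: r(k) = -1 * (k-6) (k+4) / [(k+11) (k+1)] - poly over poly, x = -1 from leading terms; C = \frac{11}{2} at k = 0.


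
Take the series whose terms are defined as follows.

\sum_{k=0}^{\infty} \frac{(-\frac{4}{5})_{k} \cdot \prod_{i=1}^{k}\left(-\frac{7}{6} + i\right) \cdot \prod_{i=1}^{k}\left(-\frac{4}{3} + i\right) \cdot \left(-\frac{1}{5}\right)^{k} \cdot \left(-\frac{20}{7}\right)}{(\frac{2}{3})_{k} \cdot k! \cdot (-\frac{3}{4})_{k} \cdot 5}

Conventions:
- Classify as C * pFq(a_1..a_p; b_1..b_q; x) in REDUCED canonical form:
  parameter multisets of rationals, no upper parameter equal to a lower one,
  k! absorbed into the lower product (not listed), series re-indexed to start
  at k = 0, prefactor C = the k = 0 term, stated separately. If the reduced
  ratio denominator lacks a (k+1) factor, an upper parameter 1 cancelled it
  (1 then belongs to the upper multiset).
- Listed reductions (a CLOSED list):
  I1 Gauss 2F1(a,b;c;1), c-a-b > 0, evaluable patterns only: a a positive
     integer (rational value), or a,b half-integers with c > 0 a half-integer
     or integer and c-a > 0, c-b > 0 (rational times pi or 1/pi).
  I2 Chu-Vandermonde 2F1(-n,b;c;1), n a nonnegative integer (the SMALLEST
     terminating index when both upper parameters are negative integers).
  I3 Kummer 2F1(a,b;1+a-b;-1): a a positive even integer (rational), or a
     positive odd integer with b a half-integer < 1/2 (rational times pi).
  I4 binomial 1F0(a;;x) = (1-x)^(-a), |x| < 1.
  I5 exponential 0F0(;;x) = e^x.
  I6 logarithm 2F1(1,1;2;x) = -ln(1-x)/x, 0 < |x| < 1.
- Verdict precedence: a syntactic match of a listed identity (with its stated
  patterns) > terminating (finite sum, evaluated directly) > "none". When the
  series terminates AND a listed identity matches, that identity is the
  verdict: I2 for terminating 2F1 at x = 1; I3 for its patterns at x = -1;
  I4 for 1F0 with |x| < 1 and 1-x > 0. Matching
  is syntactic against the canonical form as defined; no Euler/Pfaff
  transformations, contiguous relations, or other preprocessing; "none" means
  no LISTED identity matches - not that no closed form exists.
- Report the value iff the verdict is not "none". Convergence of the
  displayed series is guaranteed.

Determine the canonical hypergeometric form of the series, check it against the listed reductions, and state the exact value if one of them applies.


x = -\frac{1}{5} here; the reduced form reads 3F2, upper {-\frac{4}{5}, -\frac{1}{3}, -\frac{1}{6}}, lower {-\frac{3}{4}, \frac{2}{3}}, C = -\frac{4}{7}. Verdict: none - at argument -\frac{1}{5} the multisets {-\frac{4}{5}, -\frac{1}{3}, -\frac{1}{6}} ; {-\frac{3}{4}, \frac{2}{3}} match no listed identity.

The tell: with t_0 = -\frac{4}{7}, the running product (prefactor -4/7) telescopes to a rising factorial.
Adjacent-term ratio: r(k) = -\frac{1}{5} * (k-\frac{4}{5}) (k-\frac{1}{3}) (k-\frac{1}{6}) / [(k-\frac{3}{4}) (k+\frac{2}{3}) (k+1)] - rational in k. x = -\frac{1}{5}; t_0 = -\frac{4}{7}; negate the roots.


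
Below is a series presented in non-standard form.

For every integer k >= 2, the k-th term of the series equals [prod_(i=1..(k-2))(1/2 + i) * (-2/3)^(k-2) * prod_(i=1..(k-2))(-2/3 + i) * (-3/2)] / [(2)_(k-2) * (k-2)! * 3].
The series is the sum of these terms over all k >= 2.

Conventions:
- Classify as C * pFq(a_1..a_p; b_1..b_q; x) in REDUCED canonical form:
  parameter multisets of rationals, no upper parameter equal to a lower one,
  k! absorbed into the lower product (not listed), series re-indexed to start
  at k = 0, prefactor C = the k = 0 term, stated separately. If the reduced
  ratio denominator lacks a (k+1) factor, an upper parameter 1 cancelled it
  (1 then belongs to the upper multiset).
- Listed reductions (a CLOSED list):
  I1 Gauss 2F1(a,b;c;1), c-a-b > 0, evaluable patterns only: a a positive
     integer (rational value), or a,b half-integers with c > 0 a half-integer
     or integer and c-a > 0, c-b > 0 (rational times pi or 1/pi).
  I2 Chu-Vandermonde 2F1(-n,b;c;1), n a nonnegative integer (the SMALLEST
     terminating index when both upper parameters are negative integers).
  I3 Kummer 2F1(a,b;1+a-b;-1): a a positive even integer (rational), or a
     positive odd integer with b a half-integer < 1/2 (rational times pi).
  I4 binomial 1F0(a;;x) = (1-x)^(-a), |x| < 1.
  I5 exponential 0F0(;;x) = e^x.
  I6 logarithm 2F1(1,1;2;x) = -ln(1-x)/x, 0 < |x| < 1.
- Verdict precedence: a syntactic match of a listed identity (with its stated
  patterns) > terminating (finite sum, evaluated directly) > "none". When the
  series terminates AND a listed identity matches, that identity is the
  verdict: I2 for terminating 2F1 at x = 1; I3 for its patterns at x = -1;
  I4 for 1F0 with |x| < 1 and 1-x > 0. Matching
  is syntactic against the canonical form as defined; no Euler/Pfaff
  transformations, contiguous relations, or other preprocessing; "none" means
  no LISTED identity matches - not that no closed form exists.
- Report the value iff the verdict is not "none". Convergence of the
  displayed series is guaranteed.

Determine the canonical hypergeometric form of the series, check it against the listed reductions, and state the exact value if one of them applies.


x = -2/3 here; the reduced form reads 2F1, upper {1/3, 3/2}, lower {2}, C = -1/2. Verdict: none - this 2F1 at x = -2/3 matches no listed pattern, and upper {1/3, 3/2} holds no stopper.

Key observation: from the first term -1/2: the running product (prefactor -1/2) telescopes to a rising factorial.
Term ratio: r(k) = (-2/3) * (k+1/3) (k+3/2) / [(k+2) (k+1)] - rational in k. x = (-2/3); t_0 = -1/2; negate the roots.


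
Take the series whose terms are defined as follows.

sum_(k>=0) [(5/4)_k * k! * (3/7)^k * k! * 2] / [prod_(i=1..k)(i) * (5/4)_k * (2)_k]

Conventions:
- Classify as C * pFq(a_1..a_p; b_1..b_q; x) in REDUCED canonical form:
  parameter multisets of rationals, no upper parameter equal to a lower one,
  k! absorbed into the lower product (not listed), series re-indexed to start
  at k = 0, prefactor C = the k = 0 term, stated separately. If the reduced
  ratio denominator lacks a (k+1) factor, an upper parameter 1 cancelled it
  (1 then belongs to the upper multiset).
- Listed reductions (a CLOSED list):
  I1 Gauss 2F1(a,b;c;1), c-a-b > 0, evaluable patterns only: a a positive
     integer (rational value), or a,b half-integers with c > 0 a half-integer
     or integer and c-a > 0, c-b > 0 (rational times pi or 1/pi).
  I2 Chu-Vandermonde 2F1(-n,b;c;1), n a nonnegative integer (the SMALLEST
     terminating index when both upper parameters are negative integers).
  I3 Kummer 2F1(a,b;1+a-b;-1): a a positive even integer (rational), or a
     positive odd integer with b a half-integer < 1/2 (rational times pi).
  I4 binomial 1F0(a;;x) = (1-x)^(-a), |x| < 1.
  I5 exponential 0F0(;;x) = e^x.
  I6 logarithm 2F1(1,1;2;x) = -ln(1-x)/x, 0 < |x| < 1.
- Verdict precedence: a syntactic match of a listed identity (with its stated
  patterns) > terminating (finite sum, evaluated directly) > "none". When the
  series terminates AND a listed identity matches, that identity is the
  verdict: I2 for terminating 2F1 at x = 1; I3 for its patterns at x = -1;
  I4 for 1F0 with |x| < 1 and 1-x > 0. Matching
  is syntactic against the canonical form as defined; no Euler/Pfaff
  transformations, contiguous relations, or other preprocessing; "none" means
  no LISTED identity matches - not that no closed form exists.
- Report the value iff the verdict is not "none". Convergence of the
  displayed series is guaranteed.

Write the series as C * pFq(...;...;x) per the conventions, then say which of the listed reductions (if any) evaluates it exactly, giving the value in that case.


Canonical form: C = 2 times 2F1 with upper {1, 1}, lower {2}, x = 3/7. Verdict (x = 3/7): logarithm (I6) applies (the logarithm: parameters (1,1;2), x = 3/7). Exact value: (-14/3) * ln(4/7).

Structural cue: t_0 being 2, the factorial ratio (C = 2, x = 3/7) (k+a-1)!/(a-1)! is a rising factorial (a)_k.
Term ratio: r(k) = (3/7) * (k+1) (k+1) / [(k+2) (k+1)] - rational in k, leading ratio (3/7); with t_0 = 2, classification follows.


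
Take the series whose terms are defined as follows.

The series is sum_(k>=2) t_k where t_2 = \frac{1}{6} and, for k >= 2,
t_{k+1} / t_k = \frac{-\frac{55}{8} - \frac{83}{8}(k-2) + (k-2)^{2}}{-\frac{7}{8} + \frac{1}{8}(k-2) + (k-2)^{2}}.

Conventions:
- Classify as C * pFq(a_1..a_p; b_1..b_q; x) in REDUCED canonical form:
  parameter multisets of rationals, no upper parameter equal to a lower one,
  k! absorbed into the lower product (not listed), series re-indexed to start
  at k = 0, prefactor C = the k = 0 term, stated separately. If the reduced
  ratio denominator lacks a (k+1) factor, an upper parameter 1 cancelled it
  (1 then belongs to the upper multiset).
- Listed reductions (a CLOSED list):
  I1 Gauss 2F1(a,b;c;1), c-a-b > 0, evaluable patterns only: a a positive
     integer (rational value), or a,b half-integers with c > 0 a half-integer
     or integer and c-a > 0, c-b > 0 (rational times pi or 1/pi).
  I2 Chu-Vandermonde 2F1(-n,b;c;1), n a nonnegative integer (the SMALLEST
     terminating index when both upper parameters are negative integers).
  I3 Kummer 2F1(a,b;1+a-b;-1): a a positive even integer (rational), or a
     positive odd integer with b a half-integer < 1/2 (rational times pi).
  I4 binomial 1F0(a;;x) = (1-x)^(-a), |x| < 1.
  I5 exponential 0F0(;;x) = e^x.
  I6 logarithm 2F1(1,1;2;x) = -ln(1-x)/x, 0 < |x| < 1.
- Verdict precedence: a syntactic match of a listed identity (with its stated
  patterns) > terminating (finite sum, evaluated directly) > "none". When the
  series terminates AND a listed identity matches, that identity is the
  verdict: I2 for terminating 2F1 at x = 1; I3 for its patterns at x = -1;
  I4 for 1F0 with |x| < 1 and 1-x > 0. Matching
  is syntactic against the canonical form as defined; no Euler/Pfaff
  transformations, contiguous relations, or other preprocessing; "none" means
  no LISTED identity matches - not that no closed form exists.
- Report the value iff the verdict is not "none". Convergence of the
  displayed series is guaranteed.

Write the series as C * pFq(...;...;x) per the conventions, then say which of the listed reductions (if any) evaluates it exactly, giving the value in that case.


Reduced: x = 1, 2F1, upper = {-11, \frac{5}{8}}, lower = {-\frac{7}{8}}, C = \frac{1}{6}. Verdict: Vandermonde's identity (I2) applies (terminating 2F1 at x = 1 with n = 11, b = 5/8, c = -\frac{7}{8}). Sum: -\frac{2097152}{13932415}.

Key observation: t_0 = \frac{1}{6} here, and factor the ratio over Q (C = 1/6): negated roots = parameters.
Consecutive-term ratio: r(k) = 1 * (k-11) (k+\frac{5}{8}) / [(k-\frac{7}{8}) (k+1)] - rational; roots negated = parameters, x = 1, C = \frac{1}{6}.


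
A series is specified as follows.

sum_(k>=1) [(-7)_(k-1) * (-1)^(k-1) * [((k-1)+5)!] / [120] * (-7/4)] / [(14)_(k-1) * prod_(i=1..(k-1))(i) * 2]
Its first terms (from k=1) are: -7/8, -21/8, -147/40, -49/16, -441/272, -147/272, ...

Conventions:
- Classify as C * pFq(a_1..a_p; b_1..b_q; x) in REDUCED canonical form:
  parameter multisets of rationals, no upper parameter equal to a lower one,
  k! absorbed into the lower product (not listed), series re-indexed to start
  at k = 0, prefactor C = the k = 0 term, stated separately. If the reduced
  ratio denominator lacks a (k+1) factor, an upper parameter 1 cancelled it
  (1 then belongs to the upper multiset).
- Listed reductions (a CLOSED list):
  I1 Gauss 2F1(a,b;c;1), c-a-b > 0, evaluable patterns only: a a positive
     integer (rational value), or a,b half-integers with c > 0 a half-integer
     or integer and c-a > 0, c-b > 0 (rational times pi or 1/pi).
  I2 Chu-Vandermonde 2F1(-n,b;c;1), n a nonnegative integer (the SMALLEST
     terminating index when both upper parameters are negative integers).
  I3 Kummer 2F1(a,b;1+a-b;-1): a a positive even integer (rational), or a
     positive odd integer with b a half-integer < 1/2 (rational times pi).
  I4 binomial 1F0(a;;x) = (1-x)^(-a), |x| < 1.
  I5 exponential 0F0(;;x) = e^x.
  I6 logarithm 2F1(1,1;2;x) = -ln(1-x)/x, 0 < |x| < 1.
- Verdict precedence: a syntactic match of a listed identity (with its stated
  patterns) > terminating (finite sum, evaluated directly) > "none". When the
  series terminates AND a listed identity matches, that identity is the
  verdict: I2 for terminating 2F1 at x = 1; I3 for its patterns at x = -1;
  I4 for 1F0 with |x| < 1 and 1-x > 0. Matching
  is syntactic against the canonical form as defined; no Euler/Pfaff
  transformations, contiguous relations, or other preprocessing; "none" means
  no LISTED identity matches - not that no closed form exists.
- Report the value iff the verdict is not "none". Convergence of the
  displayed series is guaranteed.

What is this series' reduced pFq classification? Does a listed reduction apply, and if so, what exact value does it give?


This is -7/8 * 2F1(-7, 6; 14; -1) in reduced canonical form. Verdict: this is Kummer's theorem (I3) (x = -1; c = 14 equals 1+a-b for upper {-7, 6}: listed pattern). Its exact value is -1001/80.

Key observation: x = (-1) and the product of the first k integers (C = -7/8) is k!.
Term ratio: r(k) = (-1) * (k-7) (k+6) / [(k+14) (k+1)] - poly over poly, x = (-1) from leading terms; C = -7/8 at k = 0.


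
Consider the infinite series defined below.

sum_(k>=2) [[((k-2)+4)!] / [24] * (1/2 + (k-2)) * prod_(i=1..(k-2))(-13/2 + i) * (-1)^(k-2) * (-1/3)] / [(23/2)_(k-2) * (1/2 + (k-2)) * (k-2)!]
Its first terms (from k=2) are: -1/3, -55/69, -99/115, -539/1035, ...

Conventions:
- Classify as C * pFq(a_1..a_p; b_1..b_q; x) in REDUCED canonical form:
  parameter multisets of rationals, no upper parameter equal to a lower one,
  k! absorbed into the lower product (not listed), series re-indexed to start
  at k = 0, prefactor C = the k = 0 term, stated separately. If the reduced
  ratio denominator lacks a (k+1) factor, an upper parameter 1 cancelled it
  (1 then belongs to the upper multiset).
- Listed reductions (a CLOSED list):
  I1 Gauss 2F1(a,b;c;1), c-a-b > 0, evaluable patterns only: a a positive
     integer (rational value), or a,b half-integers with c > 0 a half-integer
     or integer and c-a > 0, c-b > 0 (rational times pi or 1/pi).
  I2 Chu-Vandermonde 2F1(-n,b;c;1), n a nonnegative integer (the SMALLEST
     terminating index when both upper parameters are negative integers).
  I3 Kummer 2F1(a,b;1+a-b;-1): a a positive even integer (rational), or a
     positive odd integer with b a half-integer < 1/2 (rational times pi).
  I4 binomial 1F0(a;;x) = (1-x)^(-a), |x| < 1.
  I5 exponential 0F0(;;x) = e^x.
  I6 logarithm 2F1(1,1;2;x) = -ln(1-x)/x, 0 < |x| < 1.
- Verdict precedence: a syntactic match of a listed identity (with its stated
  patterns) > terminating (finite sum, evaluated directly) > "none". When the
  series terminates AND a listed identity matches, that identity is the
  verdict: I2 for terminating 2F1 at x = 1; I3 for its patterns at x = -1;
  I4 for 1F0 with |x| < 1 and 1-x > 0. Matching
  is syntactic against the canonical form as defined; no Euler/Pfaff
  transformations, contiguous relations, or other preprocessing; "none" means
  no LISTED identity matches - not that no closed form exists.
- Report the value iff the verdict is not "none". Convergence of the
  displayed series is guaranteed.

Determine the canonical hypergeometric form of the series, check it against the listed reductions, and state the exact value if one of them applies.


Reduced: x = -1, 2F1, upper = {-11/2, 5}, lower = {23/2}, C = -1/3. Verdict: Kummer (I3) applies (x = -1; c = 23/2 equals 1+a-b for upper {-11/2, 5}: listed pattern). Value: (-14549535/16777216) * pi.

Structural cue: t_0 being -1/3, the running product (prefactor -1/3) telescopes to a rising factorial.
Consecutive-term ratio: r(k) = (-1) * (k-11/2) (k+5) / [(k+23/2) (k+1)] ; factor over Q: parameters, x = (-1), and C = -1/3.
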